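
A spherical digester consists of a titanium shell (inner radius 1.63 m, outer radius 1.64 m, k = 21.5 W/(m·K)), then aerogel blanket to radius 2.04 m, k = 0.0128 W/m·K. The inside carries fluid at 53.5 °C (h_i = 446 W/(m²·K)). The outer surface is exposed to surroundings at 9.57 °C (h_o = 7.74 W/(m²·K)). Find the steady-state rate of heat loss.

Q = 58.9 W

Resistance network (inner→outer):
  R_conv,in = 1/(4πr²h) = 1/(4π·1.63²·446) = 6.716×10^-5 K/W
  R_titanium = (1/1.63 − 1/1.64)/(4πk) = 0.003741/(4π·21.5) = 1.385×10^-5 K/W
  R_aerogel blanket = (1/1.64 − 1/2.04)/(4πk) = 0.1196/(4π·0.0128) = 0.7433 K/W
  R_conv,out = 1/(4πr²h) = 1/(4π·2.04²·7.74) = 0.002471 K/W
ΣR = 6.716×10^-5 + 1.385×10^-5 + 0.7433 + 0.002471 = 0.7459 K/W
Q = ΔT/ΣR = (53.5 °C − 9.57 °C)/0.7459 = 58.9 W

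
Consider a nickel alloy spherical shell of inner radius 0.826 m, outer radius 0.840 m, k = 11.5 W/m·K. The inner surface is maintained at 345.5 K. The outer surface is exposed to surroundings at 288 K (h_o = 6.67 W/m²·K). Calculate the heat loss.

Q = 3.37 kW

Series thermal resistances, inner to outer:
  R_nickel alloy = (1/0.826 − 1/0.840)/(4πk) = 0.02018/(4π·11.5) = 1.396×10^-4 K/W
  R_conv,out = 1/(4πr²h) = 1/(4π·0.840²·6.67) = 0.01691 K/W
ΣR = 1.396×10^-4 + 0.01691 = 0.01705 K/W
Q = ΔT/ΣR = (345.5 K − 288 K)/0.01705 = 3370 W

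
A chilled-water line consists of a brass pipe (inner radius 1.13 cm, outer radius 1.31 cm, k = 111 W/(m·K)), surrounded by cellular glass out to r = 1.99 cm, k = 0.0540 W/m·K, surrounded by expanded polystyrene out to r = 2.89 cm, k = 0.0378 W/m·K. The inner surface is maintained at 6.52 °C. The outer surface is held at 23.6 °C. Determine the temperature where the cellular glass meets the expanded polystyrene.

T = 14.0 °C

Series thermal resistances, inner to outer:
  R'_brass = ln(0.0131/0.0113)/(2πk) = 0.1478/(2π·111) = 2.119×10^-4 m·K/W
  R'_cellular glass = ln(0.0199/0.0131)/(2πk) = 0.4181/(2π·0.0540) = 1.232 m·K/W
  R'_expanded polystyrene = ln(0.0289/0.0199)/(2πk) = 0.3731/(2π·0.0378) = 1.571 m·K/W
ΣR = 2.119×10^-4 + 1.232 + 1.571 = 2.803 m·K/W
Q' = ΔT/ΣR = (6.52 °C − 23.6 °C)/2.803 = -6.093 W/m
From the inner boundary to the cellular glass/expanded polystyrene interface, ΣR_partial = 1.232 m·K/W.
T_interface = T_in − Q'·ΣR_partial = 6.52 °C − (-6.093)(1.232) = 14.0 °C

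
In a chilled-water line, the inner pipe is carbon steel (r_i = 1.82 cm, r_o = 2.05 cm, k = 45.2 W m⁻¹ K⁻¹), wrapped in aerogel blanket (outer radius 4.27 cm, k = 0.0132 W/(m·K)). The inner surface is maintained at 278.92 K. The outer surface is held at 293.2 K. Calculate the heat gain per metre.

Treat each layer as a resistance in series:
  R'_carbon steel = ln(0.0205/0.0182)/(2πk) = 0.1190/(2π·45.2) = 4.190×10^-4 m·K/W
  R'_aerogel blanket = ln(0.0427/0.0205)/(2πk) = 0.7338/(2π·0.0132) = 8.847 m·K/W
ΣR = 4.190×10^-4 + 8.847 = 8.847 m·K/W
Q' = ΔT/ΣR = (278.92 K − 293.2 K)/8.847 = -1.61 W/m
(Negative Q' ⇒ heat flows inward; heat gain = 1.61 W/m.)

Q' = 1.61 W/m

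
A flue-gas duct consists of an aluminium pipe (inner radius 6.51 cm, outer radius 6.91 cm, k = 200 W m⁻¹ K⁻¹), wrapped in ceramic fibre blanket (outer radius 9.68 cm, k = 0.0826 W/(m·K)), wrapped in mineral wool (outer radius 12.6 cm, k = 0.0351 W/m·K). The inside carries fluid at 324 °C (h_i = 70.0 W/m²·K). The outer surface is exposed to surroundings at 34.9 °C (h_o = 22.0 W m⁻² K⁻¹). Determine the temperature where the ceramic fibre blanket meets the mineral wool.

Resistance network (inner→outer):
  R'_conv,in = 1/(2πr h) = 1/(2π·0.0651·70.0) = 0.03493 m·K/W
  R'_aluminium = ln(0.0691/0.0651)/(2πk) = 0.05963/(2π·200) = 4.745×10^-5 m·K/W
  R'_ceramic fibre blanket = ln(0.0968/0.0691)/(2πk) = 0.3371/(2π·0.0826) = 0.6495 m·K/W
  R'_mineral wool = ln(0.126/0.0968)/(2πk) = 0.2636/(2π·0.0351) = 1.195 m·K/W
  R'_conv,out = 1/(2πr h) = 1/(2π·0.126·22.0) = 0.05742 m·K/W
ΣR = 0.03493 + 4.745×10^-5 + 0.6495 + 1.195 + 0.05742 = 1.937 m·K/W
Q' = ΔT/ΣR = (324 °C − 34.9 °C)/1.937 = 149.3 W/m
From the inner boundary to the ceramic fibre blanket/mineral wool interface, ΣR_partial = 0.6845 m·K/W.
T_interface = T_in − Q'·ΣR_partial = 324 °C − (149.3)(0.6845) = 222 °C

T = 222 °C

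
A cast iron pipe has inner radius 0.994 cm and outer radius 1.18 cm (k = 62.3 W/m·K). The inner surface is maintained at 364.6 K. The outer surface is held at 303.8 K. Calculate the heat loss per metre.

Q' = 1.39×10^5 W/m

Q' = 2πk·ΔT/ln(r₂/r₁) = 2π × 62.3 × 60.8 / ln(0.0118/0.00994) = 1.39×10^5 W/m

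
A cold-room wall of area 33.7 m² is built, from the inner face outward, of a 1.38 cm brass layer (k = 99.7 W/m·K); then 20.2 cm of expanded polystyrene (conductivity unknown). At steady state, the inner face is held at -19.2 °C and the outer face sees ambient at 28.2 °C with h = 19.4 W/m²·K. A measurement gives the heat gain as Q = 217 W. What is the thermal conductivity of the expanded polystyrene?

ΣR = ΔT/Q = |-19.2 − 28.2|/217 = 0.2184 K/W
Known resistances:
  R_brass = L/(kA) = 0.0138/(99.7·33.7) = 4.107×10^-6 K/W
  R_conv,out = 1/(hA) = 1/(19.4·33.7) = 0.001530 K/W
R_expanded polystyrene = ΣR − ΣR_known = 0.2184 − 0.001534 = 0.2169 K/W
L/(kA) = 0.2169 ⇒ k = 0.202/(0.2169·33.7) = 0.0276 W/m·K

k = 0.0276 W/m·K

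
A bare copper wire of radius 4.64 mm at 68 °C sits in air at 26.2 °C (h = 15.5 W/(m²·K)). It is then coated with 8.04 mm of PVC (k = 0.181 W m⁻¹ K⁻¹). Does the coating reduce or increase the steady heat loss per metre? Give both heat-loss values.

increases: 18.9 → 24.7 W/m

Critical radius for a cylinder: r_cr = k/h = 0.0117 m = 1.17 cm.
Outer radius after coating: r₂ = 0.00464 + 0.00804 = 0.01268 m.
r₁ < r_cr < r₂: heat loss rises to a maximum at r_cr then falls. Whether the coating helps depends on whether Q(r₂) has dropped back below Q(r₁).
Bare: R = 1/(2πr₁h) = 2.213 m·K/W; Q = 41.8/2.213 = 18.9 W/m.
Coated: R = R_cond + R_conv = 1.694 m·K/W; Q = 41.8/1.694 = 24.7 W/m.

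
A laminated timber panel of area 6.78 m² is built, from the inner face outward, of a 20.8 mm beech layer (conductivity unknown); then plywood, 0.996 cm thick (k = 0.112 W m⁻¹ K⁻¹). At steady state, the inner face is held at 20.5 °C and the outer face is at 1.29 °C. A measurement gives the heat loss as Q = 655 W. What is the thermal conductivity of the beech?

ΣR = ΔT/Q = |20.5 − 1.29|/655 = 0.02933 K/W
Known resistances:
  R_plywood = L/(kA) = 0.00996/(0.112·6.78) = 0.01312 K/W
R_beech = ΣR − ΣR_known = 0.02933 − 0.01312 = 0.01621 K/W
L/(kA) = 0.01621 ⇒ k = 0.0208/(0.01621·6.78) = 0.189 W/m·K

k = 0.189 W/m·K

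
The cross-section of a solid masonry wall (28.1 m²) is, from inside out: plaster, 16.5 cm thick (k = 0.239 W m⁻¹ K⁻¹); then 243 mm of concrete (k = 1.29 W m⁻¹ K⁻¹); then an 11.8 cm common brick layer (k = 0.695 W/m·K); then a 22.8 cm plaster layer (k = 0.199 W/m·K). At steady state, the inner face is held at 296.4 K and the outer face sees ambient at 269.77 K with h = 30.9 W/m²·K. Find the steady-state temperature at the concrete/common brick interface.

T = 285.9 K

Resistance network (inner→outer):
  R_plaster = L/(kA) = 0.165/(0.239·28.1) = 0.02457 K/W
  R_concrete = L/(kA) = 0.243/(1.29·28.1) = 0.006704 K/W
  R_common brick = L/(kA) = 0.118/(0.695·28.1) = 0.006042 K/W
  R_plaster = L/(kA) = 0.228/(0.199·28.1) = 0.04077 K/W
  R_conv,out = 1/(hA) = 1/(30.9·28.1) = 0.001152 K/W
ΣR = 0.02457 + 0.006704 + 0.006042 + 0.04077 + 0.001152 = 0.07924 K/W
Q = ΔT/ΣR = (296.4 K − 269.77 K)/0.07924 = 336.1 W
From the inner boundary to the concrete/common brick interface, ΣR_partial = 0.03127 K/W.
T_interface = T_in − Q·ΣR_partial = 296.4 K − (336.1)(0.03127) = 285.9 K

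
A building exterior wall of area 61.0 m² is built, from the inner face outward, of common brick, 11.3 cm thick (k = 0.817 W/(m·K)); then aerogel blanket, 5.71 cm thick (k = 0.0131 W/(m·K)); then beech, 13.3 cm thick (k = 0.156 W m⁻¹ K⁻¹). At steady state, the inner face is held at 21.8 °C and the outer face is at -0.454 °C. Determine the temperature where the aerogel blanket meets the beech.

Series thermal resistances, inner to outer:
  R_common brick = L/(kA) = 0.113/(0.817·61.0) = 0.002267 K/W
  R_aerogel blanket = L/(kA) = 0.0571/(0.0131·61.0) = 0.07146 K/W
  R_beech = L/(kA) = 0.133/(0.156·61.0) = 0.01398 K/W
ΣR = 0.002267 + 0.07146 + 0.01398 = 0.08771 K/W
Q = ΔT/ΣR = (21.8 °C − -0.454 °C)/0.08771 = 253.7 W
From the inner boundary to the aerogel blanket/beech interface, ΣR_partial = 0.07373 K/W.
T_interface = T_in − Q·ΣR_partial = 21.8 °C − (253.7)(0.07373) = 3.09 °C

T = 3.09 °C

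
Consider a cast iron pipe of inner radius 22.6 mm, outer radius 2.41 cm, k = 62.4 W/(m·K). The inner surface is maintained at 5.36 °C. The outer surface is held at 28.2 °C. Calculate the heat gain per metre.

Q' = 1.39×10^5 W/m

Q' = 2πk·ΔT/ln(r₂/r₁) = 2π × 62.4 × 22.84 / ln(0.0241/0.0226) = 1.39×10^5 W/m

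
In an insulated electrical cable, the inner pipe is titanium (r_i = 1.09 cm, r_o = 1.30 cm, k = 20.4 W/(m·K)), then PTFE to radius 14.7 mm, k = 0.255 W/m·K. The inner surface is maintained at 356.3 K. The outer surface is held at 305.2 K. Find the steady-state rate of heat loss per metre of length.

Resistance network (inner→outer):
  R'_titanium = ln(0.0130/0.0109)/(2πk) = 0.1762/(2π·20.4) = 0.001375 m·K/W
  R'_PTFE = ln(0.0147/0.0130)/(2πk) = 0.1229/(2π·0.255) = 0.07671 m·K/W
ΣR = 0.001375 + 0.07671 = 0.07809 m·K/W
Q' = ΔT/ΣR = (356.3 K − 305.2 K)/0.07809 = 654 W/m

Q' = 654 W/m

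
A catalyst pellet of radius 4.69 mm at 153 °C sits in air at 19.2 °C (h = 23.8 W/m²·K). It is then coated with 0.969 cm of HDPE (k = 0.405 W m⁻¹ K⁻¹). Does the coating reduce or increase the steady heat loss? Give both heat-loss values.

increases: 0.880 → 3.01 W

Critical radius for a sphere: r_cr = 2k/h = 0.0340 m = 3.40 cm.
Outer radius after coating: r₂ = 0.00469 + 0.00969 = 0.01438 m.
Since r₁ < r_cr and r₂ ≤ r_cr, the coating moves toward the maximum at r_cr — heat loss rises.
Bare: R = 1/(4πr₁²h) = 152.0 K/W; Q = 133.8/152.0 = 0.880 W.
Coated: R = R_cond + R_conv = 44.40 K/W; Q = 133.8/44.40 = 3.01 W.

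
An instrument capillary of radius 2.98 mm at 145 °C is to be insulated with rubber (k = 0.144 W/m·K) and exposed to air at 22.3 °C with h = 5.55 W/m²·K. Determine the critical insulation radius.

r_cr = 2.59 cm

For a cylinder, r_cr = k_ins/h = 0.144/5.55 = 0.0259 m = 2.59 cm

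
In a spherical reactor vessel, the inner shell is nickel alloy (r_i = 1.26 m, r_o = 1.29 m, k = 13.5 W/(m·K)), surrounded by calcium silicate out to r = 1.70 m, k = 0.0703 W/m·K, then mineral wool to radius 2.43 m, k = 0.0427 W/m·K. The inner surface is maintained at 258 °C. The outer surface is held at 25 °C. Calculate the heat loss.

Resistance network (inner→outer):
  R_nickel alloy = (1/1.26 − 1/1.29)/(4πk) = 0.01846/(4π·13.5) = 1.088×10^-4 K/W
  R_calcium silicate = (1/1.29 − 1/1.70)/(4πk) = 0.1870/(4π·0.0703) = 0.2116 K/W
  R_mineral wool = (1/1.70 − 1/2.43)/(4πk) = 0.1767/(4π·0.0427) = 0.3293 K/W
ΣR = 1.088×10^-4 + 0.2116 + 0.3293 = 0.5410 K/W
Q = ΔT/ΣR = (258 °C − 25 °C)/0.5410 = 431 W

Q = 431 W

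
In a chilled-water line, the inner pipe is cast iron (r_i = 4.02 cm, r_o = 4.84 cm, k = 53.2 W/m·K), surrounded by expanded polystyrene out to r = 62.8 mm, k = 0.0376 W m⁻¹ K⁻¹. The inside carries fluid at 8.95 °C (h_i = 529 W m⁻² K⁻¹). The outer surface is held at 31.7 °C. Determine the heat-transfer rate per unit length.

Q' = 20.5 W/m

Series thermal resistances, inner to outer:
  R'_conv,in = 1/(2πr h) = 1/(2π·0.0402·529) = 0.007484 m·K/W
  R'_cast iron = ln(0.0484/0.0402)/(2πk) = 0.1856/(2π·53.2) = 5.553×10^-4 m·K/W
  R'_expanded polystyrene = ln(0.0628/0.0484)/(2πk) = 0.2605/(2π·0.0376) = 1.102 m·K/W
ΣR = 0.007484 + 5.553×10^-4 + 1.102 = 1.110 m·K/W
Q' = ΔT/ΣR = (8.95 °C − 31.7 °C)/1.110 = -20.5 W/m
(Negative Q' ⇒ heat flows inward; heat gain = 20.5 W/m.)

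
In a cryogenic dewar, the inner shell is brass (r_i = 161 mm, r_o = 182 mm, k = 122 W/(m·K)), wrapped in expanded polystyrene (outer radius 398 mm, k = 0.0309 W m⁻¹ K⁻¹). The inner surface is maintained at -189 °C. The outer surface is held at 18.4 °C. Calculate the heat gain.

Resistance network (inner→outer):
  R_brass = (1/0.161 − 1/0.182)/(4πk) = 0.7167/(4π·122) = 4.675×10^-4 K/W
  R_expanded polystyrene = (1/0.182 − 1/0.398)/(4πk) = 2.982/(4π·0.0309) = 7.679 K/W
ΣR = 4.675×10^-4 + 7.679 = 7.679 K/W
Q = ΔT/ΣR = (-189 °C − 18.4 °C)/7.679 = -27.0 W
(Negative Q ⇒ heat flows inward; heat gain = 27.0 W.)

Q = 27.0 W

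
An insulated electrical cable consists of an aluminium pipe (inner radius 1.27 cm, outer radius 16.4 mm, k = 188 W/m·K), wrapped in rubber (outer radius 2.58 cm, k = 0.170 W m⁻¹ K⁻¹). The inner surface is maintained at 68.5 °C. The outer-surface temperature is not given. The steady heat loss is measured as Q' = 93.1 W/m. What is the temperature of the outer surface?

T_out = 29.0 °C

Sum the resistances:
  R'_aluminium = ln(0.0164/0.0127)/(2πk) = 0.2557/(2π·188) = 2.165×10^-4 m·K/W
  R'_rubber = ln(0.0258/0.0164)/(2πk) = 0.4531/(2π·0.170) = 0.4242 m·K/W
ΣR = 0.4244 m·K/W
ΔT = Q'·ΣR = 93.1 × 0.4244 = 39.51 K
Heat flows outward, so T_out = T_in − ΔT = 68.5 − 39.51 = 29.0 °C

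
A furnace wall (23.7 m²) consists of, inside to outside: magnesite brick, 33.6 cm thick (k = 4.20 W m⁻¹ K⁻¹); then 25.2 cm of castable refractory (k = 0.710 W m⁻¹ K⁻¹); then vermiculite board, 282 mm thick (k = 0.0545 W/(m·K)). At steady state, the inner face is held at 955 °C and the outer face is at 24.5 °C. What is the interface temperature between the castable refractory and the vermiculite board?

Series thermal resistances, inner to outer:
  R_magnesite brick = L/(kA) = 0.336/(4.20·23.7) = 0.003376 K/W
  R_castable refractory = L/(kA) = 0.252/(0.710·23.7) = 0.01498 K/W
  R_vermiculite board = L/(kA) = 0.282/(0.0545·23.7) = 0.2183 K/W
ΣR = 0.003376 + 0.01498 + 0.2183 = 0.2367 K/W
Q = ΔT/ΣR = (955 °C − 24.5 °C)/0.2367 = 3931 W
From the inner boundary to the castable refractory/vermiculite board interface, ΣR_partial = 0.01836 K/W.
T_interface = T_in − Q·ΣR_partial = 955 °C − (3931)(0.01836) = 883 °C

T = 883 °C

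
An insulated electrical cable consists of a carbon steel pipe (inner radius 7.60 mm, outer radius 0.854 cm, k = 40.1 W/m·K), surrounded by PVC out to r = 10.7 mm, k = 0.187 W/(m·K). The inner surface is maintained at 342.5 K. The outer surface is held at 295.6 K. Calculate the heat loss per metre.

Series thermal resistances, inner to outer:
  R'_carbon steel = ln(0.00854/0.00760)/(2πk) = 0.1166/(2π·40.1) = 4.628×10^-4 m·K/W
  R'_PVC = ln(0.0107/0.00854)/(2πk) = 0.2255/(2π·0.187) = 0.1919 m·K/W
ΣR = 4.628×10^-4 + 0.1919 = 0.1924 m·K/W
Q' = ΔT/ΣR = (342.5 K − 295.6 K)/0.1924 = 244 W/m

Q' = 244 W/m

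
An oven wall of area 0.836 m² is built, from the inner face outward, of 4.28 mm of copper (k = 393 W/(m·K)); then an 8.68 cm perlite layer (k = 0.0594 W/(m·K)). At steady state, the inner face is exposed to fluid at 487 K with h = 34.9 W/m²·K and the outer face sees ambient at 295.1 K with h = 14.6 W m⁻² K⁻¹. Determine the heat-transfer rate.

Series thermal resistances, inner to outer:
  R_conv,in = 1/(hA) = 1/(34.9·0.836) = 0.03427 K/W
  R_copper = L/(kA) = 0.00428/(393·0.836) = 1.303×10^-5 K/W
  R_perlite = L/(kA) = 0.0868/(0.0594·0.836) = 1.748 K/W
  R_conv,out = 1/(hA) = 1/(14.6·0.836) = 0.08193 K/W
ΣR = 0.03427 + 1.303×10^-5 + 1.748 + 0.08193 = 1.864 K/W
Q = ΔT/ΣR = (487 K − 295.1 K)/1.864 = 103 W

Q = 103 W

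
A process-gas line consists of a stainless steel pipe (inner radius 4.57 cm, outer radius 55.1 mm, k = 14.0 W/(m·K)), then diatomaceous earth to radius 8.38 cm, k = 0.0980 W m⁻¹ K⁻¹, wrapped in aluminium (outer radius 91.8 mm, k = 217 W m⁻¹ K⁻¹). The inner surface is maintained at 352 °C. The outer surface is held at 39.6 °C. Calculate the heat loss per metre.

Q' = 457 W/m

Series thermal resistances, inner to outer:
  R'_stainless steel = ln(0.0551/0.0457)/(2πk) = 0.1871/(2π·14.0) = 0.002126 m·K/W
  R'_diatomaceous earth = ln(0.0838/0.0551)/(2πk) = 0.4193/(2π·0.0980) = 0.6809 m·K/W
  R'_aluminium = ln(0.0918/0.0838)/(2πk) = 0.09118/(2π·217) = 6.687×10^-5 m·K/W
ΣR = 0.002126 + 0.6809 + 6.687×10^-5 = 0.6831 m·K/W
Q' = ΔT/ΣR = (352 °C − 39.6 °C)/0.6831 = 457 W/m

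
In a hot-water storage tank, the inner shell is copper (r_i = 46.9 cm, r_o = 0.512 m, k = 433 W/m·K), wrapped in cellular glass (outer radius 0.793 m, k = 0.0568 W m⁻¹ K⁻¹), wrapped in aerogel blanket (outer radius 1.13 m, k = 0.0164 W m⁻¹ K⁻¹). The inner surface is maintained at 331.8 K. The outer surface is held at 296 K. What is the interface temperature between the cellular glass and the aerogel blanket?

T = 319.4 K

Resistance network (inner→outer):
  R_copper = (1/0.469 − 1/0.512)/(4πk) = 0.1791/(4π·433) = 3.291×10^-5 K/W
  R_cellular glass = (1/0.512 − 1/0.793)/(4πk) = 0.6921/(4π·0.0568) = 0.9696 K/W
  R_aerogel blanket = (1/0.793 − 1/1.13)/(4πk) = 0.3761/(4π·0.0164) = 1.825 K/W
ΣR = 3.291×10^-5 + 0.9696 + 1.825 = 2.795 K/W
Q = ΔT/ΣR = (331.8 K − 296 K)/2.795 = 12.81 W
From the inner boundary to the cellular glass/aerogel blanket interface, ΣR_partial = 0.9696 K/W.
T_interface = T_in − Q·ΣR_partial = 331.8 K − (12.81)(0.9696) = 319.4 K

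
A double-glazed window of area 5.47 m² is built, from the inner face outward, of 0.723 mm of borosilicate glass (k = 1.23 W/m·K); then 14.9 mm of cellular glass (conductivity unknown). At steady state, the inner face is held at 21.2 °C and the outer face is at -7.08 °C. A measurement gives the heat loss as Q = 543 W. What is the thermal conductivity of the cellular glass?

ΣR = ΔT/Q = |21.2 − -7.08|/543 = 0.05208 K/W
Known resistances:
  R_borosilicate glass = L/(kA) = 7.23×10^-4/(1.23·5.47) = 1.075×10^-4 K/W
R_cellular glass = ΣR − ΣR_known = 0.05208 − 1.075×10^-4 = 0.05197 K/W
L/(kA) = 0.05197 ⇒ k = 0.0149/(0.05197·5.47) = 0.0524 W/m·K

k = 0.0524 W/m·K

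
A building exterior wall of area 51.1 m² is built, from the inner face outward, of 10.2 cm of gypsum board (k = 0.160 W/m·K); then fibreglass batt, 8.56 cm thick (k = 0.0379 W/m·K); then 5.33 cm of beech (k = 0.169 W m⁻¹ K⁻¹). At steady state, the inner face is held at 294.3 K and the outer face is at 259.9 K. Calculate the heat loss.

Q = 547 W

Resistance network (inner→outer):
  R_gypsum board = L/(kA) = 0.102/(0.160·51.1) = 0.01248 K/W
  R_fibreglass batt = L/(kA) = 0.0856/(0.0379·51.1) = 0.04420 K/W
  R_beech = L/(kA) = 0.0533/(0.169·51.1) = 0.006172 K/W
ΣR = 0.01248 + 0.04420 + 0.006172 = 0.06285 K/W
Q = ΔT/ΣR = (294.3 K − 259.9 K)/0.06285 = 547 W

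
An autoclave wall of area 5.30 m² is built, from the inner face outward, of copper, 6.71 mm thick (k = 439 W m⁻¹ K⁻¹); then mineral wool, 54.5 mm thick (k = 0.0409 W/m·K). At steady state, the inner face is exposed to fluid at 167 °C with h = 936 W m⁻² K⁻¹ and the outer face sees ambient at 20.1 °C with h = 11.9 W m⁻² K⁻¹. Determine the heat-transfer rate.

Q = 549 W

Resistance network (inner→outer):
  R_conv,in = 1/(hA) = 1/(936·5.30) = 2.016×10^-4 K/W
  R_copper = L/(kA) = 0.00671/(439·5.30) = 2.884×10^-6 K/W
  R_mineral wool = L/(kA) = 0.0545/(0.0409·5.30) = 0.2514 K/W
  R_conv,out = 1/(hA) = 1/(11.9·5.30) = 0.01586 K/W
ΣR = 2.016×10^-4 + 2.884×10^-6 + 0.2514 + 0.01586 = 0.2675 K/W
Q = ΔT/ΣR = (167 °C − 20.1 °C)/0.2675 = 549 W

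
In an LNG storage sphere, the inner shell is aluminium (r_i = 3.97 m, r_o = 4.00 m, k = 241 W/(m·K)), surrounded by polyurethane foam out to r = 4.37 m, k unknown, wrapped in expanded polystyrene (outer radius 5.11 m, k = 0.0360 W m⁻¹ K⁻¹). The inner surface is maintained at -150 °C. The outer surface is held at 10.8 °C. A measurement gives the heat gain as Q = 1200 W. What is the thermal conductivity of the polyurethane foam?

k = 0.0277 W/m·K

ΣR = ΔT/Q = |-150 − 10.8|/1200 = 0.1340 K/W
Known resistances:
  R_aluminium = (1/3.97 − 1/4.00)/(4πk) = 0.001889/(4π·241) = 6.238×10^-7 K/W
  R_expanded polystyrene = (1/4.37 − 1/5.11)/(4πk) = 0.03314/(4π·0.0360) = 0.07325 K/W
R_polyurethane foam = ΣR − ΣR_known = 0.1340 − 0.07325 = 0.06075 K/W
(1/r₁−1/r₂)/(4πk) = 0.06075 ⇒ k = 0.02117/(4π·0.06075) = 0.0277 W/m·K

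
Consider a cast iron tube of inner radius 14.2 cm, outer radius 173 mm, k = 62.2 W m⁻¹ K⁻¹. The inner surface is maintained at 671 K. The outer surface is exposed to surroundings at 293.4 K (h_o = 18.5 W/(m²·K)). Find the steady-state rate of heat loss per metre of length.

Series thermal resistances, inner to outer:
  R'_cast iron = ln(0.173/0.142)/(2πk) = 0.1975/(2π·62.2) = 5.053×10^-4 m·K/W
  R'_conv,out = 1/(2πr h) = 1/(2π·0.173·18.5) = 0.04973 m·K/W
ΣR = 5.053×10^-4 + 0.04973 = 0.05024 m·K/W
Q' = ΔT/ΣR = (671 K − 293.4 K)/0.05024 = 7520 W/m

Q' = 7.52 kW/m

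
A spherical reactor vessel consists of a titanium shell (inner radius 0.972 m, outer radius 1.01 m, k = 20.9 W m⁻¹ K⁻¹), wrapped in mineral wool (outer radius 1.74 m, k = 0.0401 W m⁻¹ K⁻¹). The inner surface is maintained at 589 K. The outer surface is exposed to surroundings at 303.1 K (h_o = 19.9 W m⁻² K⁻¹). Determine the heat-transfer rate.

Treat each layer as a resistance in series:
  R_titanium = (1/0.972 − 1/1.01)/(4πk) = 0.03871/(4π·20.9) = 1.474×10^-4 K/W
  R_mineral wool = (1/1.01 − 1/1.74)/(4πk) = 0.4154/(4π·0.0401) = 0.8243 K/W
  R_conv,out = 1/(4πr²h) = 1/(4π·1.74²·19.9) = 0.001321 K/W
ΣR = 1.474×10^-4 + 0.8243 + 0.001321 = 0.8258 K/W
Q = ΔT/ΣR = (589 K − 303.1 K)/0.8258 = 346 W

Q = 346 W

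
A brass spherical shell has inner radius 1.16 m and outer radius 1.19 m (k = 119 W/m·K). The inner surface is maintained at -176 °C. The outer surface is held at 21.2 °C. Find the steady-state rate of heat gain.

Q = 1.36×10^7 W

Q = 4πk·ΔT/(1/r₁ − 1/r₂) = 4π × 119 × 197.2 / (1/1.16 − 1/1.19) = 1.36×10^7 W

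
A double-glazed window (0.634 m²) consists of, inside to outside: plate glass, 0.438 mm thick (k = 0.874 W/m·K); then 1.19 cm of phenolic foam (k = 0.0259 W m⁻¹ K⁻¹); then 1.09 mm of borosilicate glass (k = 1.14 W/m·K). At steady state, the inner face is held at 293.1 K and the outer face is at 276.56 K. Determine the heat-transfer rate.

Treat each layer as a resistance in series:
  R_plate glass = L/(kA) = 4.38×10^-4/(0.874·0.634) = 7.904×10^-4 K/W
  R_phenolic foam = L/(kA) = 0.0119/(0.0259·0.634) = 0.7247 K/W
  R_borosilicate glass = L/(kA) = 0.00109/(1.14·0.634) = 0.001508 K/W
ΣR = 7.904×10^-4 + 0.7247 + 0.001508 = 0.7270 K/W
Q = ΔT/ΣR = (293.1 K − 276.56 K)/0.7270 = 22.8 W

Q = 22.8 W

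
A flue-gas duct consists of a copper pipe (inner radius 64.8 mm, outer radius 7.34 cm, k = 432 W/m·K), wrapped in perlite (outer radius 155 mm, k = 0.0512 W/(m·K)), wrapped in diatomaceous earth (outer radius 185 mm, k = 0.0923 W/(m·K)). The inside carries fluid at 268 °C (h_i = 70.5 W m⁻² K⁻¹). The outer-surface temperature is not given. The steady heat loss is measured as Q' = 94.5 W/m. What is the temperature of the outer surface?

Series resistances:
  R'_conv,in = 1/(2πr h) = 1/(2π·0.0648·70.5) = 0.03484 m·K/W
  R'_copper = ln(0.0734/0.0648)/(2πk) = 0.1246/(2π·432) = 4.591×10^-5 m·K/W
  R'_perlite = ln(0.155/0.0734)/(2πk) = 0.7475/(2π·0.0512) = 2.324 m·K/W
  R'_diatomaceous earth = ln(0.185/0.155)/(2πk) = 0.1769/(2π·0.0923) = 0.3051 m·K/W
ΣR = 2.664 m·K/W
ΔT = Q'·ΣR = 94.5 × 2.664 = 251.7 K
Heat flows outward, so T_out = T_in − ΔT = 268 − 251.7 = 16.3 °C

T_out = 16.3 °C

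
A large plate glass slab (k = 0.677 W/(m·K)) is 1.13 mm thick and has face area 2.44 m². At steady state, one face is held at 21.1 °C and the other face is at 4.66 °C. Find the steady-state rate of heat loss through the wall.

Q = kA·ΔT/L = 0.677 × 2.44 × |21.1 °C − 4.66 °C| / 0.00113 = 24000 W

Q = 24000 W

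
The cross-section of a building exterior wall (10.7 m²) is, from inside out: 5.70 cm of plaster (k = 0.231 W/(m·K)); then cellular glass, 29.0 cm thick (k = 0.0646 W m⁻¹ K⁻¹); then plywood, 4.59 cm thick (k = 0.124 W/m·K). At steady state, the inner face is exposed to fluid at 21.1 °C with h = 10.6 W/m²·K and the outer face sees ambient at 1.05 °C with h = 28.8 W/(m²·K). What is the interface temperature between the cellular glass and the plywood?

Resistance network (inner→outer):
  R_conv,in = 1/(hA) = 1/(10.6·10.7) = 0.008817 K/W
  R_plaster = L/(kA) = 0.0570/(0.231·10.7) = 0.02306 K/W
  R_cellular glass = L/(kA) = 0.290/(0.0646·10.7) = 0.4195 K/W
  R_plywood = L/(kA) = 0.0459/(0.124·10.7) = 0.03459 K/W
  R_conv,out = 1/(hA) = 1/(28.8·10.7) = 0.003245 K/W
ΣR = 0.008817 + 0.02306 + 0.4195 + 0.03459 + 0.003245 = 0.4892 K/W
Q = ΔT/ΣR = (21.1 °C − 1.05 °C)/0.4892 = 40.99 W
From the inner boundary to the cellular glass/plywood interface, ΣR_partial = 0.4514 K/W.
T_interface = T_in − Q·ΣR_partial = 21.1 °C − (40.99)(0.4514) = 2.60 °C

T = 2.60 °C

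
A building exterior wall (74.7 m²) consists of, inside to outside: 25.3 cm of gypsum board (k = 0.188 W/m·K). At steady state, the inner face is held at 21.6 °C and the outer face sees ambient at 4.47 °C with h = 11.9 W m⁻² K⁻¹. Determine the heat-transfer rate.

Treat each layer as a resistance in series:
  R_gypsum board = L/(kA) = 0.253/(0.188·74.7) = 0.01802 K/W
  R_conv,out = 1/(hA) = 1/(11.9·74.7) = 0.001125 K/W
ΣR = 0.01802 + 0.001125 = 0.01915 K/W
Q = ΔT/ΣR = (21.6 °C − 4.47 °C)/0.01915 = 895 W

Q = 895 W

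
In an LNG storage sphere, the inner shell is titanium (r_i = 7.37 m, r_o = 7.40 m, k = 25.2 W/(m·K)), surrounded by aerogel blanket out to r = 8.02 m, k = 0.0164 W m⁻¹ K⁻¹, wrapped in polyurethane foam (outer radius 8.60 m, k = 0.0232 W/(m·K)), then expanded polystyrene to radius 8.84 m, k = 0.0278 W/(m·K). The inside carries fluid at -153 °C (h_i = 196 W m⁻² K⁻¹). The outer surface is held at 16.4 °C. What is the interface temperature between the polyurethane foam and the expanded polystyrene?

Resistance network (inner→outer):
  R_conv,in = 1/(4πr²h) = 1/(4π·7.37²·196) = 7.475×10^-6 K/W
  R_titanium = (1/7.37 − 1/7.40)/(4πk) = 5.501×10^-4/(4π·25.2) = 1.737×10^-6 K/W
  R_aerogel blanket = (1/7.40 − 1/8.02)/(4πk) = 0.01045/(4π·0.0164) = 0.05069 K/W
  R_polyurethane foam = (1/8.02 − 1/8.60)/(4πk) = 0.008409/(4π·0.0232) = 0.02884 K/W
  R_expanded polystyrene = (1/8.60 − 1/8.84)/(4πk) = 0.003157/(4π·0.0278) = 0.009037 K/W
ΣR = 7.475×10^-6 + 1.737×10^-6 + 0.05069 + 0.02884 + 0.009037 = 0.08858 K/W
Q = ΔT/ΣR = (-153 °C − 16.4 °C)/0.08858 = -1912 W
From the inner boundary to the polyurethane foam/expanded polystyrene interface, ΣR_partial = 0.07954 K/W.
T_interface = T_in − Q·ΣR_partial = -153 °C − (-1912)(0.07954) = -0.9 °C

T = -0.9 °C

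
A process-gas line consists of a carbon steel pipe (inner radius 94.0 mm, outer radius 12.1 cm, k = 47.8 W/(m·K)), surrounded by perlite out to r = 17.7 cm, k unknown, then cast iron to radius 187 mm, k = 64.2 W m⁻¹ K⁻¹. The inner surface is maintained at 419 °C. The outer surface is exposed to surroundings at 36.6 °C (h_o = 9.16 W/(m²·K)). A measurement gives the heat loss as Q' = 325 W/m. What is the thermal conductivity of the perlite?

ΣR = ΔT/Q' = |419 − 36.6|/325 = 1.177 m·K/W
Known resistances:
  R'_carbon steel = ln(0.121/0.0940)/(2πk) = 0.2525/(2π·47.8) = 8.407×10^-4 m·K/W
  R'_cast iron = ln(0.187/0.177)/(2πk) = 0.05496/(2π·64.2) = 1.362×10^-4 m·K/W
  R'_conv,out = 1/(2πr h) = 1/(2π·0.187·9.16) = 0.09291 m·K/W
R_perlite = ΣR − ΣR_known = 1.177 − 0.09389 = 1.083 m·K/W
ln(r₂/r₁)/(2πk) = 1.083 ⇒ k = 0.3804/(2π·1.083) = 0.0559 W/m·K

k = 0.0559 W/m·K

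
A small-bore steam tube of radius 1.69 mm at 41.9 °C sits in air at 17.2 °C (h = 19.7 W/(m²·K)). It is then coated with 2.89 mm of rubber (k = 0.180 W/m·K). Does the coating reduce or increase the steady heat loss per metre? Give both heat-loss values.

increases: 5.17 → 9.34 W/m

Critical radius for a cylinder: r_cr = k/h = 0.00914 m = 0.914 cm.
Outer radius after coating: r₂ = 0.00169 + 0.00289 = 0.00458 m.
Since r₁ < r_cr and r₂ ≤ r_cr, the coating moves toward the maximum at r_cr — heat loss rises.
Bare: R = 1/(2πr₁h) = 4.780 m·K/W; Q = 24.7/4.780 = 5.17 W/m.
Coated: R = R_cond + R_conv = 2.645 m·K/W; Q = 24.7/2.645 = 9.34 W/m.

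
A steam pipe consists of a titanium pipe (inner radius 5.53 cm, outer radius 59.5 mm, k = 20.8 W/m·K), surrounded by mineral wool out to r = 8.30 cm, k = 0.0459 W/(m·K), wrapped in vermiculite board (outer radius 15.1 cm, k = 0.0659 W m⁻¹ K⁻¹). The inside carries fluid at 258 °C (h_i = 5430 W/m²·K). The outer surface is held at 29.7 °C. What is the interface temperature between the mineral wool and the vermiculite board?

Series thermal resistances, inner to outer:
  R'_conv,in = 1/(2πr h) = 1/(2π·0.0553·5430) = 5.300×10^-4 m·K/W
  R'_titanium = ln(0.0595/0.0553)/(2πk) = 0.07320/(2π·20.8) = 5.601×10^-4 m·K/W
  R'_mineral wool = ln(0.0830/0.0595)/(2πk) = 0.3329/(2π·0.0459) = 1.154 m·K/W
  R'_vermiculite board = ln(0.151/0.0830)/(2πk) = 0.5984/(2π·0.0659) = 1.445 m·K/W
ΣR = 5.300×10^-4 + 5.601×10^-4 + 1.154 + 1.445 = 2.600 m·K/W
Q' = ΔT/ΣR = (258 °C − 29.7 °C)/2.600 = 87.81 W/m
From the inner boundary to the mineral wool/vermiculite board interface, ΣR_partial = 1.155 m·K/W.
T_interface = T_in − Q'·ΣR_partial = 258 °C − (87.81)(1.155) = 157 °C

T = 157 °C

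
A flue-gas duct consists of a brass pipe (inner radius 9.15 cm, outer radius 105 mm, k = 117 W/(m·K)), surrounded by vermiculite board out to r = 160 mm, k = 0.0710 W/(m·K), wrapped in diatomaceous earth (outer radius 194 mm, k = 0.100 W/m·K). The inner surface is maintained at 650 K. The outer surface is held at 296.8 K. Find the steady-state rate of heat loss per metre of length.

Q' = 282 W/m

Resistance network (inner→outer):
  R'_brass = ln(0.105/0.0915)/(2πk) = 0.1376/(2π·117) = 1.872×10^-4 m·K/W
  R'_vermiculite board = ln(0.160/0.105)/(2πk) = 0.4212/(2π·0.0710) = 0.9442 m·K/W
  R'_diatomaceous earth = ln(0.194/0.160)/(2πk) = 0.1927/(2π·0.100) = 0.3067 m·K/W
ΣR = 1.872×10^-4 + 0.9442 + 0.3067 = 1.251 m·K/W
Q' = ΔT/ΣR = (650 K − 296.8 K)/1.251 = 282 W/m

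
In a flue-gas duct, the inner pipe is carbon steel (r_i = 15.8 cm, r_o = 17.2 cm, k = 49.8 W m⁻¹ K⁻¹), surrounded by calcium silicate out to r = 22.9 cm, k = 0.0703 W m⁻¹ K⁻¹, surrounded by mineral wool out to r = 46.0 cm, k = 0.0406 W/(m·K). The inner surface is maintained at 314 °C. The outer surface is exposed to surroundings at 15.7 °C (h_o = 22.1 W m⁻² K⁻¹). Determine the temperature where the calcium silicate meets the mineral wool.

Treat each layer as a resistance in series:
  R'_carbon steel = ln(0.172/0.158)/(2πk) = 0.08490/(2π·49.8) = 2.713×10^-4 m·K/W
  R'_calcium silicate = ln(0.229/0.172)/(2πk) = 0.2862/(2π·0.0703) = 0.6480 m·K/W
  R'_mineral wool = ln(0.460/0.229)/(2πk) = 0.6975/(2π·0.0406) = 2.734 m·K/W
  R'_conv,out = 1/(2πr h) = 1/(2π·0.460·22.1) = 0.01566 m·K/W
ΣR = 2.713×10^-4 + 0.6480 + 2.734 + 0.01566 = 3.398 m·K/W
Q' = ΔT/ΣR = (314 °C − 15.7 °C)/3.398 = 87.79 W/m
From the inner boundary to the calcium silicate/mineral wool interface, ΣR_partial = 0.6483 m·K/W.
T_interface = T_in − Q'·ΣR_partial = 314 °C − (87.79)(0.6483) = 257 °C

T = 257 °C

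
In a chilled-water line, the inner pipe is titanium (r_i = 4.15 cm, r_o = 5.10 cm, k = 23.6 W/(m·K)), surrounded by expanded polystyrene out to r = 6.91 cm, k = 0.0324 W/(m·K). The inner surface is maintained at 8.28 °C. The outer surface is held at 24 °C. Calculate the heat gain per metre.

Treat each layer as a resistance in series:
  R'_titanium = ln(0.0510/0.0415)/(2πk) = 0.2061/(2π·23.6) = 0.001390 m·K/W
  R'_expanded polystyrene = ln(0.0691/0.0510)/(2πk) = 0.3037/(2π·0.0324) = 1.492 m·K/W
ΣR = 0.001390 + 1.492 = 1.493 m·K/W
Q' = ΔT/ΣR = (8.28 °C − 24 °C)/1.493 = -10.5 W/m
(Negative Q' ⇒ heat flows inward; heat gain = 10.5 W/m.)

Q' = 10.5 W/m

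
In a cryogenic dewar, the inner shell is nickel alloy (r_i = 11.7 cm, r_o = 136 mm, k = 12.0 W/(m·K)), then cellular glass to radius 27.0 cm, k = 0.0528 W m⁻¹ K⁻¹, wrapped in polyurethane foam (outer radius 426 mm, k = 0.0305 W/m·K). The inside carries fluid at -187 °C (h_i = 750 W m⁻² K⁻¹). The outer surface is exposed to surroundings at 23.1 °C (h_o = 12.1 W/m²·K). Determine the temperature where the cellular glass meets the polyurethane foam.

T = -59.5 °C

Treat each layer as a resistance in series:
  R_conv,in = 1/(4πr²h) = 1/(4π·0.117²·750) = 0.007751 K/W
  R_nickel alloy = (1/0.117 − 1/0.136)/(4πk) = 1.194/(4π·12.0) = 0.007918 K/W
  R_cellular glass = (1/0.136 − 1/0.270)/(4πk) = 3.649/(4π·0.0528) = 5.500 K/W
  R_polyurethane foam = (1/0.270 − 1/0.426)/(4πk) = 1.356/(4π·0.0305) = 3.539 K/W
  R_conv,out = 1/(4πr²h) = 1/(4π·0.426²·12.1) = 0.03624 K/W
ΣR = 0.007751 + 0.007918 + 5.500 + 3.539 + 0.03624 = 9.091 K/W
Q = ΔT/ΣR = (-187 °C − 23.1 °C)/9.091 = -23.11 W
From the inner boundary to the cellular glass/polyurethane foam interface, ΣR_partial = 5.516 K/W.
T_interface = T_in − Q·ΣR_partial = -187 °C − (-23.11)(5.516) = -59.5 °C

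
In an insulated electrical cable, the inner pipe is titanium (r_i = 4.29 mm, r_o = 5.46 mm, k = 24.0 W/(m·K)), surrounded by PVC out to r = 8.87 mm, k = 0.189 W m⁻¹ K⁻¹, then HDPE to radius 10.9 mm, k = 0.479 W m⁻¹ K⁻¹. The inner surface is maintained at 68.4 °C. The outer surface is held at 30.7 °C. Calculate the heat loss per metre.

Q' = 78.8 W/m

Treat each layer as a resistance in series:
  R'_titanium = ln(0.00546/0.00429)/(2πk) = 0.2412/(2π·24.0) = 0.001599 m·K/W
  R'_PVC = ln(0.00887/0.00546)/(2πk) = 0.4852/(2π·0.189) = 0.4086 m·K/W
  R'_HDPE = ln(0.0109/0.00887)/(2πk) = 0.2061/(2π·0.479) = 0.06848 m·K/W
ΣR = 0.001599 + 0.4086 + 0.06848 = 0.4787 m·K/W
Q' = ΔT/ΣR = (68.4 °C − 30.7 °C)/0.4787 = 78.8 W/m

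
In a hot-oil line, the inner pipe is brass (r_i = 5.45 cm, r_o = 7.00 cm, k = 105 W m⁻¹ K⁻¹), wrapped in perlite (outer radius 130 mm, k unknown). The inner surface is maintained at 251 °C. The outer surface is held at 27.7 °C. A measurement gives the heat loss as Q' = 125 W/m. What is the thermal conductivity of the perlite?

ΣR = ΔT/Q' = |251 − 27.7|/125 = 1.786 m·K/W
Known resistances:
  R'_brass = ln(0.0700/0.0545)/(2πk) = 0.2503/(2π·105) = 3.794×10^-4 m·K/W
R_perlite = ΣR − ΣR_known = 1.786 − 3.794×10^-4 = 1.786 m·K/W
ln(r₂/r₁)/(2πk) = 1.786 ⇒ k = 0.6190/(2π·1.786) = 0.0552 W/m·K

k = 0.0552 W/m·K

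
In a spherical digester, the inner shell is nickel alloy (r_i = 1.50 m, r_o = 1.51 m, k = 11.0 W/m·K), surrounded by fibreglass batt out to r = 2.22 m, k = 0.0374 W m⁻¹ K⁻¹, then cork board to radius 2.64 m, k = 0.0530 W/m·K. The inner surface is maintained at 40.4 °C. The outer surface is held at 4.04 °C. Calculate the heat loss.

Treat each layer as a resistance in series:
  R_nickel alloy = (1/1.50 − 1/1.51)/(4πk) = 0.004415/(4π·11.0) = 3.194×10^-5 K/W
  R_fibreglass batt = (1/1.51 − 1/2.22)/(4πk) = 0.2118/(4π·0.0374) = 0.4507 K/W
  R_cork board = (1/2.22 − 1/2.64)/(4πk) = 0.07166/(4π·0.0530) = 0.1076 K/W
ΣR = 3.194×10^-5 + 0.4507 + 0.1076 = 0.5583 K/W
Q = ΔT/ΣR = (40.4 °C − 4.04 °C)/0.5583 = 65.1 W

Q = 65.1 W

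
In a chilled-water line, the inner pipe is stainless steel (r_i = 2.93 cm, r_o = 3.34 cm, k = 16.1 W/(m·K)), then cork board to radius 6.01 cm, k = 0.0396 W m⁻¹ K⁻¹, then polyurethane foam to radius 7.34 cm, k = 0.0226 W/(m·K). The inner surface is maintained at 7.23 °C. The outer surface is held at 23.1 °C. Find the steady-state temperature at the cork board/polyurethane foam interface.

Treat each layer as a resistance in series:
  R'_stainless steel = ln(0.0334/0.0293)/(2πk) = 0.1310/(2π·16.1) = 0.001295 m·K/W
  R'_cork board = ln(0.0601/0.0334)/(2πk) = 0.5875/(2π·0.0396) = 2.361 m·K/W
  R'_polyurethane foam = ln(0.0734/0.0601)/(2πk) = 0.1999/(2π·0.0226) = 1.408 m·K/W
ΣR = 0.001295 + 2.361 + 1.408 = 3.770 m·K/W
Q' = ΔT/ΣR = (7.23 °C − 23.1 °C)/3.770 = -4.210 W/m
From the inner boundary to the cork board/polyurethane foam interface, ΣR_partial = 2.362 m·K/W.
T_interface = T_in − Q'·ΣR_partial = 7.23 °C − (-4.210)(2.362) = 17.2 °C

T = 17.2 °C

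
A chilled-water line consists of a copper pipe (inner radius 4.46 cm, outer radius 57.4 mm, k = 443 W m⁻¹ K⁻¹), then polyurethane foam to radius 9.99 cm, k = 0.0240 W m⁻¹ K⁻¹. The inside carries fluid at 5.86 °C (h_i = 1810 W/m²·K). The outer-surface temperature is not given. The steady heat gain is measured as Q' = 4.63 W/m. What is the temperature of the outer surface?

Sum the resistances:
  R'_conv,in = 1/(2πr h) = 1/(2π·0.0446·1810) = 0.001972 m·K/W
  R'_copper = ln(0.0574/0.0446)/(2πk) = 0.2523/(2π·443) = 9.065×10^-5 m·K/W
  R'_polyurethane foam = ln(0.0999/0.0574)/(2πk) = 0.5541/(2π·0.0240) = 3.675 m·K/W
ΣR = 3.677 m·K/W
ΔT = Q'·ΣR = 4.63 × 3.677 = 17.02 K
Heat flows inward, so T_out = T_in + ΔT = 5.86 + 17.02 = 22.9 °C

T_out = 22.9 °C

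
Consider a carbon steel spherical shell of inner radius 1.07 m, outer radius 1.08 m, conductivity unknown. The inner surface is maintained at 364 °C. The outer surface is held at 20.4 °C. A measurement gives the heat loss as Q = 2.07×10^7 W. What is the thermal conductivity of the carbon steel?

k = 41.5 W/m·K

ΣR = ΔT/Q = |364 − 20.4|/2.07×10^7 = 1.660×10^-5 K/W
(1/r₁−1/r₂)/(4πk) = 1.660×10^-5 ⇒ k = 0.008654/(4π·1.660×10^-5) = 41.5 W/m·K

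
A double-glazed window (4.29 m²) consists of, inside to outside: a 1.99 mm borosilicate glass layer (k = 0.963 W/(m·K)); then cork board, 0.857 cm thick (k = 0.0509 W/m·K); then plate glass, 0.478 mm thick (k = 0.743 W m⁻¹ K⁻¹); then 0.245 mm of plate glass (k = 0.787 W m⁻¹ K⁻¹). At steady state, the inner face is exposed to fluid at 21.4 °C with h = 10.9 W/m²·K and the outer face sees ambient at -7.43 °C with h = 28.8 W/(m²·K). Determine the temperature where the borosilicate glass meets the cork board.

Series thermal resistances, inner to outer:
  R_conv,in = 1/(hA) = 1/(10.9·4.29) = 0.02139 K/W
  R_borosilicate glass = L/(kA) = 0.00199/(0.963·4.29) = 4.817×10^-4 K/W
  R_cork board = L/(kA) = 0.00857/(0.0509·4.29) = 0.03925 K/W
  R_plate glass = L/(kA) = 4.78×10^-4/(0.743·4.29) = 1.500×10^-4 K/W
  R_plate glass = L/(kA) = 2.45×10^-4/(0.787·4.29) = 7.257×10^-5 K/W
  R_conv,out = 1/(hA) = 1/(28.8·4.29) = 0.008094 K/W
ΣR = 0.02139 + 4.817×10^-4 + 0.03925 + 1.500×10^-4 + 7.257×10^-5 + 0.008094 = 0.06944 K/W
Q = ΔT/ΣR = (21.4 °C − -7.43 °C)/0.06944 = 415.2 W
From the inner boundary to the borosilicate glass/cork board interface, ΣR_partial = 0.02187 K/W.
T_interface = T_in − Q·ΣR_partial = 21.4 °C − (415.2)(0.02187) = 12.3 °C

T = 12.3 °C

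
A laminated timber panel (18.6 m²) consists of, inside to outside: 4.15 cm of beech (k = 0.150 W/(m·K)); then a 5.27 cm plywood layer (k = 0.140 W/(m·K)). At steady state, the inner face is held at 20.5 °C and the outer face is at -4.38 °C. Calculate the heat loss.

Series thermal resistances, inner to outer:
  R_beech = L/(kA) = 0.0415/(0.150·18.6) = 0.01487 K/W
  R_plywood = L/(kA) = 0.0527/(0.140·18.6) = 0.02024 K/W
ΣR = 0.01487 + 0.02024 = 0.03511 K/W
Q = ΔT/ΣR = (20.5 °C − -4.38 °C)/0.03511 = 709 W

Q = 709 W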